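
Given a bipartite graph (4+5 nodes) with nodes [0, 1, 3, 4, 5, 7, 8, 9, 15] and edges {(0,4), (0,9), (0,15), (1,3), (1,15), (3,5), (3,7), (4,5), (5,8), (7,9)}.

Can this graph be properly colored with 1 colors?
No, G is not 1-colorable

Edge (0,9) forces its endpoints to differ, so 1 color is not enough.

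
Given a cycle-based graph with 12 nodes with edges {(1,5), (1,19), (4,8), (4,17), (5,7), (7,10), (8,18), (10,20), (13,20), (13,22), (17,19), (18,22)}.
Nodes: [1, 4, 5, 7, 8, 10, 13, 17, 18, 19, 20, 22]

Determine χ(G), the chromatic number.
Clique number ω(G) = 2 (lower bound: χ ≥ ω).
The graph is bipartite (no odd cycle), so 2 colors suffice: χ(G) = 2.
A valid 2-coloring: color 1: [4, 5, 10, 13, 18, 19]; color 2: [1, 7, 8, 17, 20, 22].

χ(G) = 2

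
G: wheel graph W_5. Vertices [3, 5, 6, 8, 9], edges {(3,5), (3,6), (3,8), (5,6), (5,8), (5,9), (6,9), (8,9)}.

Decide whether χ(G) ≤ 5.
A valid 5-coloring: color 1: [5]; color 2: [6, 8]; color 3: [3, 9].
(χ(G) = 3 ≤ 5.)

Yes, G is 5-colorable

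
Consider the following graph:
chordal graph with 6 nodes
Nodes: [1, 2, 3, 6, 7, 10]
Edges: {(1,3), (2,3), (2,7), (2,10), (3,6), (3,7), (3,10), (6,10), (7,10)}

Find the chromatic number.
Clique number ω(G) = 4 (lower bound: χ ≥ ω).
The clique on [2, 3, 7, 10] has size 4, forcing χ ≥ 4, and the coloring below uses 4 colors, so χ(G) = 4.
A valid 4-coloring: color 1: [3]; color 2: [1, 10]; color 3: [6, 7]; color 4: [2].

χ(G) = 4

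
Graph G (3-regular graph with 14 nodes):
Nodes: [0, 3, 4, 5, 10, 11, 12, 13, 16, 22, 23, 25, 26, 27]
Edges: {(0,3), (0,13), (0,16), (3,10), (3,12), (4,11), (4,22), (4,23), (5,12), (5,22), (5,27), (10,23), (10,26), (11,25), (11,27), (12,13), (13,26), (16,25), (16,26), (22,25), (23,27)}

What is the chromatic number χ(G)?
χ(G) = 3

Clique number ω(G) = 2 (lower bound: χ ≥ ω).
Odd cycle [12, 13, 0, 16, 25, 22, 5] needs 3 colors (χ ≥ 3).
The coloring below uses 3 colors, so χ(G) = 3.
A valid 3-coloring: color 1: [0, 4, 10, 12, 25, 27]; color 2: [3, 5, 11, 13, 16, 23]; color 3: [22, 26].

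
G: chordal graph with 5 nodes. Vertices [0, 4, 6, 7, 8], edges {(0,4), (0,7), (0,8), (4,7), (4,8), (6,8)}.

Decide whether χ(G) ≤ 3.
Yes, G is 3-colorable

A valid 3-coloring: color 1: [0, 6]; color 2: [4]; color 3: [7, 8].
(χ(G) = 3 ≤ 3.)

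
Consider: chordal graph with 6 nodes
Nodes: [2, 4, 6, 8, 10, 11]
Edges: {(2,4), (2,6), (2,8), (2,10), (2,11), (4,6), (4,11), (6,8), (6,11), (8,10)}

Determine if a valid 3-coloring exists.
No, G is not 3-colorable

The clique on vertices [2, 4, 6, 11] has size 4 > 3, so it alone needs 4 colors.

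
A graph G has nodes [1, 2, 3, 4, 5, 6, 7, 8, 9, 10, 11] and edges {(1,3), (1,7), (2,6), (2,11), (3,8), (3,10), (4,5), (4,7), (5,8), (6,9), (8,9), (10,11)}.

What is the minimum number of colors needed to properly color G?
χ(G) = 3

Clique number ω(G) = 2 (lower bound: χ ≥ ω).
Odd cycle [10, 11, 2, 6, 9, 8, 3] needs 3 colors (χ ≥ 3).
The coloring below uses 3 colors, so χ(G) = 3.
A valid 3-coloring: color 1: [3, 5, 6, 7, 11]; color 2: [1, 2, 4, 8, 10]; color 3: [9].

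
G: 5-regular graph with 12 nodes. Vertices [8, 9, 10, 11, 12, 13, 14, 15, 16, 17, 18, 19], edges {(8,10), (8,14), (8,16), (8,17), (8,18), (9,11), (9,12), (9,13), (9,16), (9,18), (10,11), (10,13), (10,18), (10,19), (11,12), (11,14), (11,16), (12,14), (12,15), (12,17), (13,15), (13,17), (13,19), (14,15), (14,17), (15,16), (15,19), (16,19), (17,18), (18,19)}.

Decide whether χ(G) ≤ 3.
Suppose a proper 3-coloring c exists. The clique [8, 10, 18] takes 3 distinct colors; by symmetry let c(8) = 1, c(10) = 2, c(18) = 3.
- Vertex 17: neighbors [8, 18] already have colors [1, 3] ⇒ c(17) = 2.
- Vertex 14: neighbors [8, 17] already have colors [1, 2] ⇒ c(14) = 3.
- Vertex 11: neighbors [10, 14] already have colors [2, 3] ⇒ c(11) = 1.
- Vertex 12: neighbors [11, 17, 14] already have colors [1, 2, 3] — all 3 colors blocked. Contradiction.
The forced assignments end in a contradiction, so G has no proper 3-coloring (χ ≥ 4).

No, G is not 3-colorable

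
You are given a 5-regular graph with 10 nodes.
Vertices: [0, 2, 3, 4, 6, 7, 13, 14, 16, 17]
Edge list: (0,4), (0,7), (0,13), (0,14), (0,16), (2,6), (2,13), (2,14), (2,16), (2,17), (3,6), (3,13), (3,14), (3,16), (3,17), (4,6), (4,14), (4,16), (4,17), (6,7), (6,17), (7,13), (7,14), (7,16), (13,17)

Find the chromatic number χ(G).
χ(G) = 3

Clique number ω(G) = 3 (lower bound: χ ≥ ω).
The clique on [0, 4, 16] has size 3, forcing χ ≥ 3, and the coloring below uses 3 colors, so χ(G) = 3.
A valid 3-coloring: color 1: [6, 13, 14, 16]; color 2: [2, 3, 4, 7]; color 3: [0, 17].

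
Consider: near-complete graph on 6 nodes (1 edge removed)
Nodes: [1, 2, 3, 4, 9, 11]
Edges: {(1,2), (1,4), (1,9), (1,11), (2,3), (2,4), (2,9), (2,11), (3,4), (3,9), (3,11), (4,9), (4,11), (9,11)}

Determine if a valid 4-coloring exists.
No, G is not 4-colorable

The clique on vertices [1, 2, 4, 9, 11] has size 5 > 4, so it alone needs 5 colors.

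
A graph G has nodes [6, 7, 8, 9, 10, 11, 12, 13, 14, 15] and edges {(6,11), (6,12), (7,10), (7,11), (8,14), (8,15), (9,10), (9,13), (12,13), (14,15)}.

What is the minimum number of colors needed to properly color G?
χ(G) = 3

Clique number ω(G) = 3 (lower bound: χ ≥ ω).
The clique on [8, 14, 15] has size 3, forcing χ ≥ 3, and the coloring below uses 3 colors, so χ(G) = 3.
A valid 3-coloring: color 1: [7, 9, 12, 15]; color 2: [8, 10, 11, 13]; color 3: [6, 14].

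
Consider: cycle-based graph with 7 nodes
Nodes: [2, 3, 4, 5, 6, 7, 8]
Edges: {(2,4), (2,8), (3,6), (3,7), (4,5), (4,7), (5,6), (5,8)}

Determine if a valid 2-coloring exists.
Odd cycle [6, 3, 7, 4, 2, 8, 5] needs 3 colors (χ ≥ 3).
Hence χ(G) ≥ 3 > 2, so no proper 2-coloring exists.

No, G is not 2-colorable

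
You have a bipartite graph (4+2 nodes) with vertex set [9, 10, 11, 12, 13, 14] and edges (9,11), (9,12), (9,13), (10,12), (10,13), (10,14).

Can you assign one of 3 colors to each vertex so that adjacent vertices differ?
A valid 3-coloring: color 1: [9, 10]; color 2: [11, 12, 13, 14].
(χ(G) = 2 ≤ 3.)

Yes, G is 3-colorable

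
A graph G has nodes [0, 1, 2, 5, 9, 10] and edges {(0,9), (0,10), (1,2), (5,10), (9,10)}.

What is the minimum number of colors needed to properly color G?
Clique number ω(G) = 3 (lower bound: χ ≥ ω).
The clique on [0, 9, 10] has size 3, forcing χ ≥ 3, and the coloring below uses 3 colors, so χ(G) = 3.
A valid 3-coloring: color 1: [2, 10]; color 2: [0, 1, 5]; color 3: [9].

χ(G) = 3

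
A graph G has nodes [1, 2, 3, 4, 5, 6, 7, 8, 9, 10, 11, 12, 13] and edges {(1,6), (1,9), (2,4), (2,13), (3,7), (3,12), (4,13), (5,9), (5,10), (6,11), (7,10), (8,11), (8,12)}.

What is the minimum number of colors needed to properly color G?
χ(G) = 3

Clique number ω(G) = 3 (lower bound: χ ≥ ω).
The clique on [2, 4, 13] has size 3, forcing χ ≥ 3, and the coloring below uses 3 colors, so χ(G) = 3.
A valid 3-coloring: color 1: [3, 6, 8, 9, 10, 13]; color 2: [1, 2, 5, 7, 11, 12]; color 3: [4].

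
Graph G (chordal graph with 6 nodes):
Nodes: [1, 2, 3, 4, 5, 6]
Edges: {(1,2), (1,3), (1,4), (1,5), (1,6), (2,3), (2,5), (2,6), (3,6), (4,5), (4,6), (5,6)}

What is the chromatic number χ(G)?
χ(G) = 4

Clique number ω(G) = 4 (lower bound: χ ≥ ω).
The clique on [1, 2, 3, 6] has size 4, forcing χ ≥ 4, and the coloring below uses 4 colors, so χ(G) = 4.
A valid 4-coloring: color 1: [6]; color 2: [1]; color 3: [2, 4]; color 4: [3, 5].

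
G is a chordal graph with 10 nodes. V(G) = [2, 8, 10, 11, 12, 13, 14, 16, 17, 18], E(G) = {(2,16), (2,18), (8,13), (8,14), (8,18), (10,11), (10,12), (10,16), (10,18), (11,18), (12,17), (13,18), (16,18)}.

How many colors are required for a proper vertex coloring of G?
χ(G) = 3

Clique number ω(G) = 3 (lower bound: χ ≥ ω).
The clique on [8, 13, 18] has size 3, forcing χ ≥ 3, and the coloring below uses 3 colors, so χ(G) = 3.
A valid 3-coloring: color 1: [12, 14, 18]; color 2: [2, 8, 10, 17]; color 3: [11, 13, 16].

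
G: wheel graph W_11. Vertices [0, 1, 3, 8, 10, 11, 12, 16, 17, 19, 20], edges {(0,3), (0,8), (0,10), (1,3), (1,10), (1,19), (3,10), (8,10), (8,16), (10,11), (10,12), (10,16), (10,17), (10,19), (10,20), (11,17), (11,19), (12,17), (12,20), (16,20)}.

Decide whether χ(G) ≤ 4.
Yes, G is 4-colorable

A valid 4-coloring: color 1: [10]; color 2: [0, 1, 11, 12, 16]; color 3: [3, 8, 17, 19, 20].
(χ(G) = 3 ≤ 4.)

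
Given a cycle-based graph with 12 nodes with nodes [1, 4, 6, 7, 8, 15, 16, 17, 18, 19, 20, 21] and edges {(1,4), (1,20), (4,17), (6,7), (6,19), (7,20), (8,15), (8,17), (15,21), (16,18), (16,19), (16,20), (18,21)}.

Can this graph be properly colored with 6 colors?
A valid 6-coloring: color 1: [4, 8, 19, 20, 21]; color 2: [1, 6, 15, 16, 17]; color 3: [7, 18].
(χ(G) = 3 ≤ 6.)

Yes, G is 6-colorable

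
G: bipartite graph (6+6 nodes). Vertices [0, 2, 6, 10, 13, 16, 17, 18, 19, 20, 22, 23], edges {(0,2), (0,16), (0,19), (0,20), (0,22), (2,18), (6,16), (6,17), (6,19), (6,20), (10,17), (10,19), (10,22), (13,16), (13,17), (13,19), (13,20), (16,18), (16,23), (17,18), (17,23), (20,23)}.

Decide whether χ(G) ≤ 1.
No, G is not 1-colorable

Edge (0,2) forces its endpoints to differ, so 1 color is not enough.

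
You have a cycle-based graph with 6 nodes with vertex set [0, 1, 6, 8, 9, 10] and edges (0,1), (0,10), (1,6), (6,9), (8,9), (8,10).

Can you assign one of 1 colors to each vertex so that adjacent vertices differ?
Edge (0,1) forces its endpoints to differ, so 1 color is not enough.

No, G is not 1-colorable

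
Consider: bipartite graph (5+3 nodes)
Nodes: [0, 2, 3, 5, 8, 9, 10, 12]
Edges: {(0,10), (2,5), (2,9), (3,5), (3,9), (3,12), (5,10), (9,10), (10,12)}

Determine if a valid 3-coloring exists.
A valid 3-coloring: color 1: [2, 3, 8, 10]; color 2: [0, 5, 9, 12].
(χ(G) = 2 ≤ 3.)

Yes, G is 3-colorable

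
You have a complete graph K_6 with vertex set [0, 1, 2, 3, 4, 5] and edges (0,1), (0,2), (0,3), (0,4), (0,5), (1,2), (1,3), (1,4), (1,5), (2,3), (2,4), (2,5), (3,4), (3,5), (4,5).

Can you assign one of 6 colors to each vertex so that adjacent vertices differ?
Yes, G is 6-colorable

A valid 6-coloring: color 1: [3]; color 2: [1]; color 3: [0]; color 4: [4]; color 5: [5]; color 6: [2].
(χ(G) = 6 ≤ 6.)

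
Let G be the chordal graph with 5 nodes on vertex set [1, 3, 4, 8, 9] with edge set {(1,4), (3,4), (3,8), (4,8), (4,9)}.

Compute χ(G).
χ(G) = 3

Clique number ω(G) = 3 (lower bound: χ ≥ ω).
The clique on [3, 4, 8] has size 3, forcing χ ≥ 3, and the coloring below uses 3 colors, so χ(G) = 3.
A valid 3-coloring: color 1: [4]; color 2: [1, 8, 9]; color 3: [3].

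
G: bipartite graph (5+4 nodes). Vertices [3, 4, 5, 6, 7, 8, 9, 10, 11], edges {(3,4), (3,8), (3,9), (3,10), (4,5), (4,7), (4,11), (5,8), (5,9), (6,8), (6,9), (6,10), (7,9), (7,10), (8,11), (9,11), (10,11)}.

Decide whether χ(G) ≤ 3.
A valid 3-coloring: color 1: [4, 8, 9, 10]; color 2: [3, 5, 6, 7, 11].
(χ(G) = 2 ≤ 3.)

Yes, G is 3-colorable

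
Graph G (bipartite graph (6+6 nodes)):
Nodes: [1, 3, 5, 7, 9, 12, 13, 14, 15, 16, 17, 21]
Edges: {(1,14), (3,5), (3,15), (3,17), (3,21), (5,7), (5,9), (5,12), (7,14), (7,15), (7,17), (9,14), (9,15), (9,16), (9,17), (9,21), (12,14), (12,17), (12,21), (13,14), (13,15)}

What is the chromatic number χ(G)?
χ(G) = 2

Clique number ω(G) = 2 (lower bound: χ ≥ ω).
The graph is bipartite (no odd cycle), so 2 colors suffice: χ(G) = 2.
A valid 2-coloring: color 1: [1, 3, 7, 9, 12, 13]; color 2: [5, 14, 15, 16, 17, 21].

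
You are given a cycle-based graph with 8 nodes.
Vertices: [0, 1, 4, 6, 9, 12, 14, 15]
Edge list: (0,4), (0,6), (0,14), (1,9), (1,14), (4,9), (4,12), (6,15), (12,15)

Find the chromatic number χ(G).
χ(G) = 3

Clique number ω(G) = 2 (lower bound: χ ≥ ω).
Odd cycle [1, 9, 4, 0, 14] needs 3 colors (χ ≥ 3).
The coloring below uses 3 colors, so χ(G) = 3.
A valid 3-coloring: color 1: [0, 9, 15]; color 2: [1, 4, 6]; color 3: [12, 14].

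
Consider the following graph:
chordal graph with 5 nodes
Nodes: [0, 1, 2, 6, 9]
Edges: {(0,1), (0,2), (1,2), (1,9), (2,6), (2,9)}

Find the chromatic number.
χ(G) = 3

Clique number ω(G) = 3 (lower bound: χ ≥ ω).
The clique on [0, 1, 2] has size 3, forcing χ ≥ 3, and the coloring below uses 3 colors, so χ(G) = 3.
A valid 3-coloring: color 1: [2]; color 2: [1, 6]; color 3: [0, 9].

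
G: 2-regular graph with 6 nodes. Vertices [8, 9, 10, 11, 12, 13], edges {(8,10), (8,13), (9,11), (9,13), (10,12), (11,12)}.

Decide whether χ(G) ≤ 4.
Yes, G is 4-colorable

A valid 4-coloring: color 1: [10, 11, 13]; color 2: [8, 9, 12].
(χ(G) = 2 ≤ 4.)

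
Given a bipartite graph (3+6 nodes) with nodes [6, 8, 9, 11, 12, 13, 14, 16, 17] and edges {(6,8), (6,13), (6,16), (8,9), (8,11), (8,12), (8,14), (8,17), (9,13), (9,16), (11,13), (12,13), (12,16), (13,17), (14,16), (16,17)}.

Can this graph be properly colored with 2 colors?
A valid 2-coloring: color 1: [8, 13, 16]; color 2: [6, 9, 11, 12, 14, 17].
(χ(G) = 2 ≤ 2.)

Yes, G is 2-colorable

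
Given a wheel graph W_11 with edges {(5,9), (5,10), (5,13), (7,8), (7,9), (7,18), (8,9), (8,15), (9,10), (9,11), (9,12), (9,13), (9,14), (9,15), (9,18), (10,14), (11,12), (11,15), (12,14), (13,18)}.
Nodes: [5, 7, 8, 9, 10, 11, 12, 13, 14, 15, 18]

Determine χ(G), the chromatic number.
χ(G) = 3

Clique number ω(G) = 3 (lower bound: χ ≥ ω).
The clique on [5, 9, 10] has size 3, forcing χ ≥ 3, and the coloring below uses 3 colors, so χ(G) = 3.
A valid 3-coloring: color 1: [9]; color 2: [5, 8, 11, 14, 18]; color 3: [7, 10, 12, 13, 15].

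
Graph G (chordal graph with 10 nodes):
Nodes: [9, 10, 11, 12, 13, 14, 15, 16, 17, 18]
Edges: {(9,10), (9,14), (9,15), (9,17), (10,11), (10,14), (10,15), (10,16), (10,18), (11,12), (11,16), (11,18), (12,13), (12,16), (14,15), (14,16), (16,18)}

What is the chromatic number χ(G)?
Clique number ω(G) = 4 (lower bound: χ ≥ ω).
The clique on [10, 11, 16, 18] has size 4, forcing χ ≥ 4, and the coloring below uses 4 colors, so χ(G) = 4.
A valid 4-coloring: color 1: [10, 12, 17]; color 2: [9, 13, 16]; color 3: [11, 14]; color 4: [15, 18].

χ(G) = 4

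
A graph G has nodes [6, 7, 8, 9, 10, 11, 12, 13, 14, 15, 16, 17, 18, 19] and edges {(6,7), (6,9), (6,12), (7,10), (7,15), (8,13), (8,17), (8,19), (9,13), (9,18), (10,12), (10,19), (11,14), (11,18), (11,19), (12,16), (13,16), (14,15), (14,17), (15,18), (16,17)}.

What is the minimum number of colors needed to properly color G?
χ(G) = 3

Clique number ω(G) = 2 (lower bound: χ ≥ ω).
Odd cycle [10, 7, 15, 14, 17, 8, 19] needs 3 colors (χ ≥ 3).
The coloring below uses 3 colors, so χ(G) = 3.
A valid 3-coloring: color 1: [8, 9, 10, 11, 15, 16]; color 2: [6, 13, 17, 18, 19]; color 3: [7, 12, 14].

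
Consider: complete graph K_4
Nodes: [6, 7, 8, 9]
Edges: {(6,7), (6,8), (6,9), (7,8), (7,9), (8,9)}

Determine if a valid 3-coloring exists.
The clique on vertices [6, 7, 8, 9] has size 4 > 3, so it alone needs 4 colors.

No, G is not 3-colorable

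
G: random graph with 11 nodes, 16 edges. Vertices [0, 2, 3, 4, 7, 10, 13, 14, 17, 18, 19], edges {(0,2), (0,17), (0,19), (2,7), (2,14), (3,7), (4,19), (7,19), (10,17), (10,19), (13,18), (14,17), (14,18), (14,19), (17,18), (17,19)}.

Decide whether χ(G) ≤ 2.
No, G is not 2-colorable

The clique on vertices [14, 17, 18] has size 3 > 2, so it alone needs 3 colors.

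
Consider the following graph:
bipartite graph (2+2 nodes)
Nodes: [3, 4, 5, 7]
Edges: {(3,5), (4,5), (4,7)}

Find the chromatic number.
χ(G) = 2

Clique number ω(G) = 2 (lower bound: χ ≥ ω).
The graph is bipartite (no odd cycle), so 2 colors suffice: χ(G) = 2.
A valid 2-coloring: color 1: [3, 4]; color 2: [5, 7].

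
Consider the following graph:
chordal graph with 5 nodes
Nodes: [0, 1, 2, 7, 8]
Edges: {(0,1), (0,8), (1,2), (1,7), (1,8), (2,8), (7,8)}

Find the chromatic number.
χ(G) = 3

Clique number ω(G) = 3 (lower bound: χ ≥ ω).
The clique on [0, 1, 8] has size 3, forcing χ ≥ 3, and the coloring below uses 3 colors, so χ(G) = 3.
A valid 3-coloring: color 1: [8]; color 2: [1]; color 3: [0, 2, 7].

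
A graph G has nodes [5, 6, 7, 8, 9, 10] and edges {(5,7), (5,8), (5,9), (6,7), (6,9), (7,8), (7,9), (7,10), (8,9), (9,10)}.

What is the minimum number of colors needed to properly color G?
χ(G) = 4

Clique number ω(G) = 4 (lower bound: χ ≥ ω).
The clique on [5, 7, 8, 9] has size 4, forcing χ ≥ 4, and the coloring below uses 4 colors, so χ(G) = 4.
A valid 4-coloring: color 1: [7]; color 2: [9]; color 3: [5, 6, 10]; color 4: [8].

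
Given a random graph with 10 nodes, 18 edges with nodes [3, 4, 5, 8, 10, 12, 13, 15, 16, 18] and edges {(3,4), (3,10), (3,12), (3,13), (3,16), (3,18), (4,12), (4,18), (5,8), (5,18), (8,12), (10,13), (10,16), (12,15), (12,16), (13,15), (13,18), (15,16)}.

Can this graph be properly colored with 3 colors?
A valid 3-coloring: color 1: [3, 5, 15]; color 2: [10, 12, 18]; color 3: [4, 8, 13, 16].
(χ(G) = 3 ≤ 3.)

Yes, G is 3-colorable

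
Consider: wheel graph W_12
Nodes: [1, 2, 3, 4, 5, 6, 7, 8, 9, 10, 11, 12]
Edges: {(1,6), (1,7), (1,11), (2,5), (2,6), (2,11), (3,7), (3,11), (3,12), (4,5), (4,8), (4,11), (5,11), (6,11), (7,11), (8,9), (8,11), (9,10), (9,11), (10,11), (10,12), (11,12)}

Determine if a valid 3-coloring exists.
No, G is not 3-colorable

Odd cycle [2, 5, 4, 8, 9, 10, 12, 3, 7, 1, 6] needs 3 colors (χ ≥ 3).
Vertex 11 is adjacent to every vertex of [1, 2, 3, 4, 5, 6, 7, 8, 9, 10, 12], which already need 3 colors among themselves, so 11 needs a new color (χ ≥ 4).
Hence χ(G) ≥ 4 > 3, so no proper 3-coloring exists.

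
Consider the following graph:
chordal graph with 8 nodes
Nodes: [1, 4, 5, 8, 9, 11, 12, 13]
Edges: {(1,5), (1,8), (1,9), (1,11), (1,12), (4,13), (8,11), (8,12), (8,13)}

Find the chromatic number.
χ(G) = 3

Clique number ω(G) = 3 (lower bound: χ ≥ ω).
The clique on [1, 8, 11] has size 3, forcing χ ≥ 3, and the coloring below uses 3 colors, so χ(G) = 3.
A valid 3-coloring: color 1: [1, 13]; color 2: [4, 5, 8, 9]; color 3: [11, 12].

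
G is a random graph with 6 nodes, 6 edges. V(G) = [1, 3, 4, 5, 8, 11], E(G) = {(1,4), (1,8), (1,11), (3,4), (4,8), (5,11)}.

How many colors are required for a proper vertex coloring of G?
χ(G) = 3

Clique number ω(G) = 3 (lower bound: χ ≥ ω).
The clique on [1, 4, 8] has size 3, forcing χ ≥ 3, and the coloring below uses 3 colors, so χ(G) = 3.
A valid 3-coloring: color 1: [1, 3, 5]; color 2: [4, 11]; color 3: [8].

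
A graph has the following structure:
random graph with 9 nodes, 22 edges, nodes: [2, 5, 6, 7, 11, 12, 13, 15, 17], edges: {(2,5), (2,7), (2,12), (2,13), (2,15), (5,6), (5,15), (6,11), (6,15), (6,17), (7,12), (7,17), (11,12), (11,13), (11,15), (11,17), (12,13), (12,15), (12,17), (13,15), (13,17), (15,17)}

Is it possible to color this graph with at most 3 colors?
The clique on vertices [11, 12, 13, 15, 17] has size 5 > 3, so it alone needs 5 colors.

No, G is not 3-colorable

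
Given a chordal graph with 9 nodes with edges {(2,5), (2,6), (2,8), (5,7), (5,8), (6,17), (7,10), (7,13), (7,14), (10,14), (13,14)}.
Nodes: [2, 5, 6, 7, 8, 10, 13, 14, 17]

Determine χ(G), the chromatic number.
χ(G) = 3

Clique number ω(G) = 3 (lower bound: χ ≥ ω).
The clique on [2, 5, 8] has size 3, forcing χ ≥ 3, and the coloring below uses 3 colors, so χ(G) = 3.
A valid 3-coloring: color 1: [2, 7, 17]; color 2: [5, 6, 14]; color 3: [8, 10, 13].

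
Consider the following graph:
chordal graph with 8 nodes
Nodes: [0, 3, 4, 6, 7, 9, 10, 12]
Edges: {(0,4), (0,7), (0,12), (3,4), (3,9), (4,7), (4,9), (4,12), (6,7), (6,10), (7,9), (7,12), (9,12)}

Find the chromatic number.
χ(G) = 4

Clique number ω(G) = 4 (lower bound: χ ≥ ω).
The clique on [0, 4, 7, 12] has size 4, forcing χ ≥ 4, and the coloring below uses 4 colors, so χ(G) = 4.
A valid 4-coloring: color 1: [4, 6]; color 2: [3, 7, 10]; color 3: [12]; color 4: [0, 9].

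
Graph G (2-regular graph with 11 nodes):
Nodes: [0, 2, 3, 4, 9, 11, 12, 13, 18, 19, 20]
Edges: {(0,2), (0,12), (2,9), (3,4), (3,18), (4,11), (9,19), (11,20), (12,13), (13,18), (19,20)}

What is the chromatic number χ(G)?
Clique number ω(G) = 2 (lower bound: χ ≥ ω).
Odd cycle [0, 2, 9, 19, 20, 11, 4, 3, 18, 13, 12] needs 3 colors (χ ≥ 3).
The coloring below uses 3 colors, so χ(G) = 3.
A valid 3-coloring: color 1: [2, 3, 11, 13, 19]; color 2: [4, 9, 12, 18, 20]; color 3: [0].

χ(G) = 3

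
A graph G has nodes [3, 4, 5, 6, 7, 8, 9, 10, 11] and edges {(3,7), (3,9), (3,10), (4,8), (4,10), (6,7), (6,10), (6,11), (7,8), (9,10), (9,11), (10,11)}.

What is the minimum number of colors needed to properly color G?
χ(G) = 3

Clique number ω(G) = 3 (lower bound: χ ≥ ω).
The clique on [3, 9, 10] has size 3, forcing χ ≥ 3, and the coloring below uses 3 colors, so χ(G) = 3.
A valid 3-coloring: color 1: [5, 7, 10]; color 2: [3, 4, 11]; color 3: [6, 8, 9].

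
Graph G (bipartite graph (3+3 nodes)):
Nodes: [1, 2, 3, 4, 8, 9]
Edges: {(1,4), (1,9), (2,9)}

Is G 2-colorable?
A valid 2-coloring: color 1: [3, 4, 8, 9]; color 2: [1, 2].
(χ(G) = 2 ≤ 2.)

Yes, G is 2-colorable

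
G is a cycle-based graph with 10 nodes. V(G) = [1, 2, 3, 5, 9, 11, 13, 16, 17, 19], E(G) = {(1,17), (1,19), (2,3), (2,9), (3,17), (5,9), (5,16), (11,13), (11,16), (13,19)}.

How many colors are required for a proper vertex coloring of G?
χ(G) = 2

Clique number ω(G) = 2 (lower bound: χ ≥ ω).
The graph is bipartite (no odd cycle), so 2 colors suffice: χ(G) = 2.
A valid 2-coloring: color 1: [1, 3, 9, 13, 16]; color 2: [2, 5, 11, 17, 19].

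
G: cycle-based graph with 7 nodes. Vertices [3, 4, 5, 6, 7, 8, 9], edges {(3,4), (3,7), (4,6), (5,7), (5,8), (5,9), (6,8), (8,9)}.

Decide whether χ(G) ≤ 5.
A valid 5-coloring: color 1: [3, 5, 6]; color 2: [4, 7, 8]; color 3: [9].
(χ(G) = 3 ≤ 5.)

Yes, G is 5-colorable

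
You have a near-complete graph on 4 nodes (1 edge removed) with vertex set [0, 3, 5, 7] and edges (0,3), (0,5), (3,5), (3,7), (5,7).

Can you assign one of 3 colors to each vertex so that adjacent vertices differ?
A valid 3-coloring: color 1: [3]; color 2: [5]; color 3: [0, 7].
(χ(G) = 3 ≤ 3.)

Yes, G is 3-colorable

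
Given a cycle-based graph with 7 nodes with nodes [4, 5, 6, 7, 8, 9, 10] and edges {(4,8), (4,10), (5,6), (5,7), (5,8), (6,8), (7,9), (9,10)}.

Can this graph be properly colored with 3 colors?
A valid 3-coloring: color 1: [7, 8, 10]; color 2: [4, 5, 9]; color 3: [6].
(χ(G) = 3 ≤ 3.)

Yes, G is 3-colorable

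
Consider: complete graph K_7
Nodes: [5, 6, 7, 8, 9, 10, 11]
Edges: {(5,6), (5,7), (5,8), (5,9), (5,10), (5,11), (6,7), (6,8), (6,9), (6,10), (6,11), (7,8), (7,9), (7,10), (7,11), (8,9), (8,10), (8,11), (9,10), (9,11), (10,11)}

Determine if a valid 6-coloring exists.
The clique on vertices [5, 6, 7, 8, 9, 10, 11] has size 7 > 6, so it alone needs 7 colors.

No, G is not 6-colorable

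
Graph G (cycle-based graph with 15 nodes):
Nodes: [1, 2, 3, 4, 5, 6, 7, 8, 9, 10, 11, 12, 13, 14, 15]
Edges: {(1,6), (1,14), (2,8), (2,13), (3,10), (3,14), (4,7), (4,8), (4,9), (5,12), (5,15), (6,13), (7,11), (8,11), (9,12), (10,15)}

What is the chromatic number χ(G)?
χ(G) = 3

Clique number ω(G) = 2 (lower bound: χ ≥ ω).
Odd cycle [10, 3, 14, 1, 6, 13, 2, 8, 4, 9, 12, 5, 15] needs 3 colors (χ ≥ 3).
The coloring below uses 3 colors, so χ(G) = 3.
A valid 3-coloring: color 1: [1, 3, 7, 8, 9, 13, 15]; color 2: [2, 4, 5, 6, 10, 11, 14]; color 3: [12].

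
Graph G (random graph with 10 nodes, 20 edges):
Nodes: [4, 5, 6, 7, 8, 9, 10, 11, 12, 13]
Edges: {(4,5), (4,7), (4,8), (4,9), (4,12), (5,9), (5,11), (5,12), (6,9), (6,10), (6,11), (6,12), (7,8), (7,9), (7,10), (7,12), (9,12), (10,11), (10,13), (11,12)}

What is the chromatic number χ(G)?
Clique number ω(G) = 4 (lower bound: χ ≥ ω).
The clique on [4, 5, 9, 12] has size 4, forcing χ ≥ 4, and the coloring below uses 4 colors, so χ(G) = 4.
A valid 4-coloring: color 1: [8, 10, 12]; color 2: [5, 6, 7, 13]; color 3: [4, 11]; color 4: [9].

χ(G) = 4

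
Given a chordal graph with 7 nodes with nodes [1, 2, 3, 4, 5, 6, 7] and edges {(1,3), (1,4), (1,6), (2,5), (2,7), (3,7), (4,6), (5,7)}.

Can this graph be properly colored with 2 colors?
The clique on vertices [1, 4, 6] has size 3 > 2, so it alone needs 3 colors.

No, G is not 2-colorable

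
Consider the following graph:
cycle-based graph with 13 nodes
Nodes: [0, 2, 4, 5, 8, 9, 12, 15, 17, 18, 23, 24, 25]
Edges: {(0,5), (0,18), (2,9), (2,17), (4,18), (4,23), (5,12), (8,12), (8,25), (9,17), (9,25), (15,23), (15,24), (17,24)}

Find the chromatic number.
χ(G) = 3

Clique number ω(G) = 3 (lower bound: χ ≥ ω).
The clique on [2, 9, 17] has size 3, forcing χ ≥ 3, and the coloring below uses 3 colors, so χ(G) = 3.
A valid 3-coloring: color 1: [5, 8, 9, 18, 23, 24]; color 2: [0, 4, 12, 15, 17, 25]; color 3: [2].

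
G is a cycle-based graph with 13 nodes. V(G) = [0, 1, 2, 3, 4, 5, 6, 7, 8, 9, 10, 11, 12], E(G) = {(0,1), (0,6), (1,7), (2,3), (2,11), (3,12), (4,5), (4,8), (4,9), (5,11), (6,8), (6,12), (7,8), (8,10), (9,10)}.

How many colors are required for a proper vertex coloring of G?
Clique number ω(G) = 2 (lower bound: χ ≥ ω).
Odd cycle [0, 1, 7, 8, 6] needs 3 colors (χ ≥ 3).
The coloring below uses 3 colors, so χ(G) = 3.
A valid 3-coloring: color 1: [0, 2, 5, 8, 9, 12]; color 2: [1, 3, 4, 6, 10, 11]; color 3: [7].

χ(G) = 3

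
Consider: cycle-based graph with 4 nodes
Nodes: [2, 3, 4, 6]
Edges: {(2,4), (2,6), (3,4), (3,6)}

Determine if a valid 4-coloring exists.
Yes, G is 4-colorable

A valid 4-coloring: color 1: [4, 6]; color 2: [2, 3].
(χ(G) = 2 ≤ 4.)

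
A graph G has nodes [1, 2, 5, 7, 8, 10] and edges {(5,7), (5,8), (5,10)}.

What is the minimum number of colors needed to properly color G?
Clique number ω(G) = 2 (lower bound: χ ≥ ω).
The graph is bipartite (no odd cycle), so 2 colors suffice: χ(G) = 2.
A valid 2-coloring: color 1: [1, 2, 5]; color 2: [7, 8, 10].

χ(G) = 2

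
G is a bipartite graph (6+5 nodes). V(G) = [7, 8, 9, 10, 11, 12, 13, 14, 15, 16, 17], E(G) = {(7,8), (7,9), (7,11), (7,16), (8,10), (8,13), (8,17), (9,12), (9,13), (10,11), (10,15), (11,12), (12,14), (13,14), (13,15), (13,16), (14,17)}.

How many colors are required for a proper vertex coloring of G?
Clique number ω(G) = 2 (lower bound: χ ≥ ω).
The graph is bipartite (no odd cycle), so 2 colors suffice: χ(G) = 2.
A valid 2-coloring: color 1: [7, 10, 12, 13, 17]; color 2: [8, 9, 11, 14, 15, 16].

χ(G) = 2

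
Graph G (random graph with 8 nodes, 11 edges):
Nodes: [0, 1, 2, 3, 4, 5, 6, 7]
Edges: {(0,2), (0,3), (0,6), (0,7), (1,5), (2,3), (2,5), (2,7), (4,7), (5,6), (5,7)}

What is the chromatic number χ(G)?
Clique number ω(G) = 3 (lower bound: χ ≥ ω).
The clique on [0, 2, 3] has size 3, forcing χ ≥ 3, and the coloring below uses 3 colors, so χ(G) = 3.
A valid 3-coloring: color 1: [1, 3, 6, 7]; color 2: [0, 4, 5]; color 3: [2].

χ(G) = 3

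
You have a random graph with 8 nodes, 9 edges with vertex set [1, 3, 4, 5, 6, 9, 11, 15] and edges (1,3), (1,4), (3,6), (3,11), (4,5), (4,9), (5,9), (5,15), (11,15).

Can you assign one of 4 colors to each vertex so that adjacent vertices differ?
Yes, G is 4-colorable

A valid 4-coloring: color 1: [3, 4, 15]; color 2: [1, 5, 6, 11]; color 3: [9].
(χ(G) = 3 ≤ 4.)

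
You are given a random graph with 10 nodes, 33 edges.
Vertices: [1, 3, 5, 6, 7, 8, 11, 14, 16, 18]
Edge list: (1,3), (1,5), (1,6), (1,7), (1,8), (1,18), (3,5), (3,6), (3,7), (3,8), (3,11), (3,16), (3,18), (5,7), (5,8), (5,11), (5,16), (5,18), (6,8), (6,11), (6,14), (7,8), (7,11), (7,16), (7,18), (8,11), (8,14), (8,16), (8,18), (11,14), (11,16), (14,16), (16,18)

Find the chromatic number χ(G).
χ(G) = 6

Clique number ω(G) = 6 (lower bound: χ ≥ ω).
The clique on [3, 5, 7, 8, 16, 18] has size 6, forcing χ ≥ 6, and the coloring below uses 6 colors, so χ(G) = 6.
A valid 6-coloring: color 1: [8]; color 2: [3, 14]; color 3: [1, 16]; color 4: [5, 6]; color 5: [11, 18]; color 6: [7].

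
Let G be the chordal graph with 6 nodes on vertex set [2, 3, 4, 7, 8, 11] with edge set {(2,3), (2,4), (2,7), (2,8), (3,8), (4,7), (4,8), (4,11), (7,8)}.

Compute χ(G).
χ(G) = 4

Clique number ω(G) = 4 (lower bound: χ ≥ ω).
The clique on [2, 4, 7, 8] has size 4, forcing χ ≥ 4, and the coloring below uses 4 colors, so χ(G) = 4.
A valid 4-coloring: color 1: [2, 11]; color 2: [3, 4]; color 3: [8]; color 4: [7].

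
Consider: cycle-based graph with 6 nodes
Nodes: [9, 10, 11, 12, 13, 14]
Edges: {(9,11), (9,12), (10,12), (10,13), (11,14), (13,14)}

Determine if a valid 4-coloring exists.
A valid 4-coloring: color 1: [9, 10, 14]; color 2: [11, 12, 13].
(χ(G) = 2 ≤ 4.)

Yes, G is 4-colorable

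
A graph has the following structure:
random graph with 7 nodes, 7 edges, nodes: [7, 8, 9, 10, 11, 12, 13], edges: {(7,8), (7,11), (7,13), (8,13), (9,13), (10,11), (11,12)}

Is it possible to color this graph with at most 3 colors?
A valid 3-coloring: color 1: [11, 13]; color 2: [7, 9, 10, 12]; color 3: [8].
(χ(G) = 3 ≤ 3.)

Yes, G is 3-colorable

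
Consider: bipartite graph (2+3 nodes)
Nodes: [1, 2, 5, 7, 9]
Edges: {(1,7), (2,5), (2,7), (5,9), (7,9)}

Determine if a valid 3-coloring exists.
A valid 3-coloring: color 1: [5, 7]; color 2: [1, 2, 9].
(χ(G) = 2 ≤ 3.)

Yes, G is 3-colorable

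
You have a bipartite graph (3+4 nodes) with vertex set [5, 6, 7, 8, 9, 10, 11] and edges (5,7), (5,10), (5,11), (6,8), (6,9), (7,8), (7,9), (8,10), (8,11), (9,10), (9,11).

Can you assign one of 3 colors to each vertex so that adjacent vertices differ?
A valid 3-coloring: color 1: [5, 8, 9]; color 2: [6, 7, 10, 11].
(χ(G) = 2 ≤ 3.)

Yes, G is 3-colorable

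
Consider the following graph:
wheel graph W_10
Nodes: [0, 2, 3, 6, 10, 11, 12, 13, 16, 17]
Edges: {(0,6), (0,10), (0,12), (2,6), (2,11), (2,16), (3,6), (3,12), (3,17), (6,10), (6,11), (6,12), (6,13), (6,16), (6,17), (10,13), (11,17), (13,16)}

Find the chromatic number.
χ(G) = 4

Clique number ω(G) = 3 (lower bound: χ ≥ ω).
Odd cycle [3, 17, 11, 2, 16, 13, 10, 0, 12] needs 3 colors (χ ≥ 3).
Vertex 6 is adjacent to every vertex of [0, 2, 3, 10, 11, 12, 13, 16, 17], which already need 3 colors among themselves, so 6 needs a new color (χ ≥ 4).
The coloring below uses 4 colors, so χ(G) = 4.
A valid 4-coloring: color 1: [6]; color 2: [0, 3, 11, 16]; color 3: [2, 12, 13, 17]; color 4: [10].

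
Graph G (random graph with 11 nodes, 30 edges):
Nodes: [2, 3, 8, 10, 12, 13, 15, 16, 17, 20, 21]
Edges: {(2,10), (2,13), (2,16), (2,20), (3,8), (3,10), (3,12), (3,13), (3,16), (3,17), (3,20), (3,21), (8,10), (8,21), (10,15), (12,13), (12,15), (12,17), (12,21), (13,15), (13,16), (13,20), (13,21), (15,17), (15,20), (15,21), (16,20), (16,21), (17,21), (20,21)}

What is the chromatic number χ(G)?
Clique number ω(G) = 5 (lower bound: χ ≥ ω).
The clique on [3, 13, 16, 20, 21] has size 5, forcing χ ≥ 5, and the coloring below uses 5 colors, so χ(G) = 5.
A valid 5-coloring: color 1: [2, 3, 15]; color 2: [10, 21]; color 3: [8, 13, 17]; color 4: [12, 20]; color 5: [16].

χ(G) = 5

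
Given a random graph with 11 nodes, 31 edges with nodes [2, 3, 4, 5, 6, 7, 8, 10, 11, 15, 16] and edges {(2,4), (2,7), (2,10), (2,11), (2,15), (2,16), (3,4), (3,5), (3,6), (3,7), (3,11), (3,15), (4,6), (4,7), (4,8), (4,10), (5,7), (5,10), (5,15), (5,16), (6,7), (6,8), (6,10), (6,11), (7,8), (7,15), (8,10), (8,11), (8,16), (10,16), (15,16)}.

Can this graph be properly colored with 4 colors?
No, G is not 4-colorable

Suppose a proper 4-coloring c exists. The clique [3, 4, 6, 7] takes 4 distinct colors; by symmetry let c(3) = 1, c(4) = 2, c(6) = 3, c(7) = 4.
- Vertex 8: neighbors [4, 6, 7] already have colors [2, 3, 4] ⇒ c(8) = 1.
- Vertex 10: neighbors [8, 4, 6] already have colors [1, 2, 3] ⇒ c(10) = 4.
- Vertex 2: neighbors [4, 7] already have colors [2, 4]; try each remaining color.
- Case c(2) = 1:
  - Vertex 5: neighbors [3, 7] already have colors [1, 4]; try each remaining color.
  - Case c(5) = 2:
    - Vertex 15: neighbors [2, 5, 7] already have colors [1, 2, 4] ⇒ c(15) = 3.
    - Vertex 16: neighbors [2, 5, 15, 10] already have colors [1, 2, 3, 4] — all 4 colors blocked. Contradiction.
  - Case c(5) = 3:
    - Vertex 15: neighbors [2, 5, 7] already have colors [1, 3, 4] ⇒ c(15) = 2.
    - Vertex 16: neighbors [2, 15, 5, 10] already have colors [1, 2, 3, 4] — all 4 colors blocked. Contradiction.
- Case c(2) = 3:
  - Vertex 15: neighbors [3, 2, 7] already have colors [1, 3, 4] ⇒ c(15) = 2.
  - Vertex 16: neighbors [8, 15, 2, 10] already have colors [1, 2, 3, 4] — all 4 colors blocked. Contradiction.
Every case ends in a contradiction, so G has no proper 4-coloring (χ ≥ 5).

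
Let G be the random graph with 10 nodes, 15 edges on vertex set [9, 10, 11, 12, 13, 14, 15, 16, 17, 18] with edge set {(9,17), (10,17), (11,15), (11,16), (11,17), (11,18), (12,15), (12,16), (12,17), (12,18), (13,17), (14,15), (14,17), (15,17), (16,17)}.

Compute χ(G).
χ(G) = 3

Clique number ω(G) = 3 (lower bound: χ ≥ ω).
The clique on [11, 15, 17] has size 3, forcing χ ≥ 3, and the coloring below uses 3 colors, so χ(G) = 3.
A valid 3-coloring: color 1: [17, 18]; color 2: [9, 10, 11, 12, 13, 14]; color 3: [15, 16].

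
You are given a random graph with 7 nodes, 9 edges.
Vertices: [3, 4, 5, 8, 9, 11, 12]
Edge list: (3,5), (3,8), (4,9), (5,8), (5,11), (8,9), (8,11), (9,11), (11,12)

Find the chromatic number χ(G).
χ(G) = 3

Clique number ω(G) = 3 (lower bound: χ ≥ ω).
The clique on [8, 9, 11] has size 3, forcing χ ≥ 3, and the coloring below uses 3 colors, so χ(G) = 3.
A valid 3-coloring: color 1: [4, 8, 12]; color 2: [3, 11]; color 3: [5, 9].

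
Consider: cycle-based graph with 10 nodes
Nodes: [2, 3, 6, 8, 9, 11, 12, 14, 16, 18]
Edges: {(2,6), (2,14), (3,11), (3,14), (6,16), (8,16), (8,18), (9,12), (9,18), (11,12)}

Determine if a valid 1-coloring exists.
No, G is not 1-colorable

Edge (2,14) forces its endpoints to differ, so 1 color is not enough.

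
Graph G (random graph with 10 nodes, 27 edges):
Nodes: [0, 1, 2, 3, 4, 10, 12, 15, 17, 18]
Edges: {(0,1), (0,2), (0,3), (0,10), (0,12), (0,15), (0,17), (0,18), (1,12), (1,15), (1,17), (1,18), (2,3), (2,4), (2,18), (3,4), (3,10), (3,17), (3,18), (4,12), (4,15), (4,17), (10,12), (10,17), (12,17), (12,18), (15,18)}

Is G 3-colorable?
The clique on vertices [0, 1, 12, 17] has size 4 > 3, so it alone needs 4 colors.

No, G is not 3-colorable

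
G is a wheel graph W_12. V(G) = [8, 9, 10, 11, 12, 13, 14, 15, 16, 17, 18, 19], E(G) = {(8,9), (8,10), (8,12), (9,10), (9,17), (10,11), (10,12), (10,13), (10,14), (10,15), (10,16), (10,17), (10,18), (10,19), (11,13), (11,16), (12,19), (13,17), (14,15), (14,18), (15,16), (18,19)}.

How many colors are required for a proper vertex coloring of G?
χ(G) = 4

Clique number ω(G) = 3 (lower bound: χ ≥ ω).
Odd cycle [16, 11, 13, 17, 9, 8, 12, 19, 18, 14, 15] needs 3 colors (χ ≥ 3).
Vertex 10 is adjacent to every vertex of [8, 9, 11, 12, 13, 14, 15, 16, 17, 18, 19], which already need 3 colors among themselves, so 10 needs a new color (χ ≥ 4).
The coloring below uses 4 colors, so χ(G) = 4.
A valid 4-coloring: color 1: [10]; color 2: [9, 12, 13, 14, 16]; color 3: [8, 11, 15, 17, 19]; color 4: [18].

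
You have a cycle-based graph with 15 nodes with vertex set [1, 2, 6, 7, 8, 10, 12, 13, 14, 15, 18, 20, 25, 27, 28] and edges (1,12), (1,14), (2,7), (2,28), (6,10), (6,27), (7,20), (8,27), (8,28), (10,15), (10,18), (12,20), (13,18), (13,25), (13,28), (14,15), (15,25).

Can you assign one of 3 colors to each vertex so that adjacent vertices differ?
Yes, G is 3-colorable

A valid 3-coloring: color 1: [1, 2, 6, 8, 13, 15, 20]; color 2: [7, 10, 12, 14, 25, 27, 28]; color 3: [18].
(χ(G) = 3 ≤ 3.)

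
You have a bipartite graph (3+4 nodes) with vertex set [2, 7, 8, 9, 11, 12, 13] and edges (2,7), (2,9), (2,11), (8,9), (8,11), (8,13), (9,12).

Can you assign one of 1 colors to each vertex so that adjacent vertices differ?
Edge (8,9) forces its endpoints to differ, so 1 color is not enough.

No, G is not 1-colorable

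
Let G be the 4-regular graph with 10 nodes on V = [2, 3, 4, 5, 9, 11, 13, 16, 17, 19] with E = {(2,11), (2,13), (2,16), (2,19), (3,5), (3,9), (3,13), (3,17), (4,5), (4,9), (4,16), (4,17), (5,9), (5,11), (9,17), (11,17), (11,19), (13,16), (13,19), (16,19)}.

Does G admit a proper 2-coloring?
The clique on vertices [2, 13, 16, 19] has size 4 > 2, so it alone needs 4 colors.

No, G is not 2-colorable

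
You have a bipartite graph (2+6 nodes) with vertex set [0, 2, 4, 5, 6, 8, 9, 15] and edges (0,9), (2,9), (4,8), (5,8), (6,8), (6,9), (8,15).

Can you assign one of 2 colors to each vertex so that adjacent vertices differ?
A valid 2-coloring: color 1: [8, 9]; color 2: [0, 2, 4, 5, 6, 15].
(χ(G) = 2 ≤ 2.)

Yes, G is 2-colorable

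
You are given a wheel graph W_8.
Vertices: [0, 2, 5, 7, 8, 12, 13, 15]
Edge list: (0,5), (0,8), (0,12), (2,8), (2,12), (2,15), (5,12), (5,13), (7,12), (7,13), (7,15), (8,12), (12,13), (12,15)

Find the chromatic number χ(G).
Clique number ω(G) = 3 (lower bound: χ ≥ ω).
Odd cycle [15, 7, 13, 5, 0, 8, 2] needs 3 colors (χ ≥ 3).
Vertex 12 is adjacent to every vertex of [0, 2, 5, 7, 8, 13, 15], which already need 3 colors among themselves, so 12 needs a new color (χ ≥ 4).
The coloring below uses 4 colors, so χ(G) = 4.
A valid 4-coloring: color 1: [12]; color 2: [8, 13, 15]; color 3: [2, 5, 7]; color 4: [0].

χ(G) = 4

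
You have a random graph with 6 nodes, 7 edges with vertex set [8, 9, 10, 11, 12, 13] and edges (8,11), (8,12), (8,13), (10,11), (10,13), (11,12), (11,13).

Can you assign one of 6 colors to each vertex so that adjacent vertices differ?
Yes, G is 6-colorable

A valid 6-coloring: color 1: [9, 11]; color 2: [12, 13]; color 3: [8, 10].
(χ(G) = 3 ≤ 6.)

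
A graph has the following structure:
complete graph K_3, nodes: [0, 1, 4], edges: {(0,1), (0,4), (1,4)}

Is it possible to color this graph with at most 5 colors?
A valid 5-coloring: color 1: [0]; color 2: [1]; color 3: [4].
(χ(G) = 3 ≤ 5.)

Yes, G is 5-colorable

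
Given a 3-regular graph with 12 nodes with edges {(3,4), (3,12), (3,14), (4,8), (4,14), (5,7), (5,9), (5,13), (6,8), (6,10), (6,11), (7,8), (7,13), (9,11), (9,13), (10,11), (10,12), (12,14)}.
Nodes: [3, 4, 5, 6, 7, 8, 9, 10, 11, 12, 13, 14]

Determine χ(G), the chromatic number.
Clique number ω(G) = 3 (lower bound: χ ≥ ω).
The clique on [3, 4, 14] has size 3, forcing χ ≥ 3, and the coloring below uses 3 colors, so χ(G) = 3.
A valid 3-coloring: color 1: [4, 6, 7, 9, 12]; color 2: [5, 8, 10, 14]; color 3: [3, 11, 13].

χ(G) = 3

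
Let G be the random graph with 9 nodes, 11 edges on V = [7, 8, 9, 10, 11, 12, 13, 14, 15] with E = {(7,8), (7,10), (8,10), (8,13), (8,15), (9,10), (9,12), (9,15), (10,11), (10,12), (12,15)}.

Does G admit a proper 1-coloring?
The clique on vertices [9, 10, 12] has size 3 > 1, so it alone needs 3 colors.

No, G is not 1-colorable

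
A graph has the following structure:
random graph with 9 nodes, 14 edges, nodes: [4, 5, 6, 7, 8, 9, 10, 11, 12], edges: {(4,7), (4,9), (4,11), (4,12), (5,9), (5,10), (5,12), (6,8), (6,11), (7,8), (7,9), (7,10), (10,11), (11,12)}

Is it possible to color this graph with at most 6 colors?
Yes, G is 6-colorable

A valid 6-coloring: color 1: [4, 6, 10]; color 2: [5, 7, 11]; color 3: [8, 9, 12].
(χ(G) = 3 ≤ 6.)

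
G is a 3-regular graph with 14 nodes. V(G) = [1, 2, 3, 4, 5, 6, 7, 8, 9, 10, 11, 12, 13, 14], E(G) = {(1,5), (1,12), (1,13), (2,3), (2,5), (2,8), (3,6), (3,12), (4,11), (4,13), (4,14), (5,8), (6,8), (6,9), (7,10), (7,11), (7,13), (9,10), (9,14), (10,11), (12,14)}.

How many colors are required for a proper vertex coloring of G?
χ(G) = 3

Clique number ω(G) = 3 (lower bound: χ ≥ ω).
The clique on [2, 5, 8] has size 3, forcing χ ≥ 3, and the coloring below uses 3 colors, so χ(G) = 3.
A valid 3-coloring: color 1: [5, 6, 10, 13, 14]; color 2: [1, 3, 8, 9, 11]; color 3: [2, 4, 7, 12].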